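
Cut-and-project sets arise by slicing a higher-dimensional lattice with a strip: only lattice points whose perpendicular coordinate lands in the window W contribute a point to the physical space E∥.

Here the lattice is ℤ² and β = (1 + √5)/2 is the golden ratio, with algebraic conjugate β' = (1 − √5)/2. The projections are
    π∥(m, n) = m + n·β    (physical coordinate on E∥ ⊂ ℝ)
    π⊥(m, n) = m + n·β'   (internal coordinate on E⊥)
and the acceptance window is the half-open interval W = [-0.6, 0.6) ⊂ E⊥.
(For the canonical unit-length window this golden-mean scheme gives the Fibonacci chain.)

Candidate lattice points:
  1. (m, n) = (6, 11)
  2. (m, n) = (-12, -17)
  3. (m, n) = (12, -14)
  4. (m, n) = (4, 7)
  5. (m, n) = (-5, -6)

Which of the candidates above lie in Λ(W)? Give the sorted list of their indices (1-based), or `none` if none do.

4

β' = (1−√5)/2 ≈ -0.618034.
[1] lift (6,11): star map gives -0.798374; window check -0.6 ≤ -0.798374 < 0.6 is false → out
[2] lift (-12,-17): star map gives -1.493422; window check -0.6 ≤ -1.493422 < 0.6 is false → out
[3] lift (12,-14): star map gives 20.652476; window check -0.6 ≤ 20.652476 < 0.6 is false → out
[4] lift (4,7): star map gives -0.326238; window check -0.6 ≤ -0.326238 < 0.6 is true → IN Λ
[5] lift (-5,-6): star map gives -1.291796; window check -0.6 ≤ -1.291796 < 0.6 is false → out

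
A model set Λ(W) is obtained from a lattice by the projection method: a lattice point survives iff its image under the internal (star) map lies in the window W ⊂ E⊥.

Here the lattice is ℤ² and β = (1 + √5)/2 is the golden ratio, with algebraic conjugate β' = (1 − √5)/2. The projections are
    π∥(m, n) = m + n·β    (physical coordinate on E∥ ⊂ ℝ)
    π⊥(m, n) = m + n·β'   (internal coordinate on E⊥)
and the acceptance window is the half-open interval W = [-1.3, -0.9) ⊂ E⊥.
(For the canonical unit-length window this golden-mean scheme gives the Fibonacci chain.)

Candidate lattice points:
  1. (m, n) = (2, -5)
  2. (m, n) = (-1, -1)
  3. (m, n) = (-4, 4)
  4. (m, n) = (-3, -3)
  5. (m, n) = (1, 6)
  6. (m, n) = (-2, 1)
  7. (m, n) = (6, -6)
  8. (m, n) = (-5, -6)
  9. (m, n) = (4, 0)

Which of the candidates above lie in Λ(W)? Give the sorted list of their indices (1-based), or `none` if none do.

4, 8

Compute β' = (1−√5)/2 = -0.618034, so π⊥(m,n) = m -0.618034·n.
#1 (2,-5): internal coord 2 + (-5)·β' = +5.090170; +5.090170 ∉ [-1.3, -0.9) → out
#2 (-1,-1): internal coord -1 + (-1)·β' = -0.381966; -0.381966 ∉ [-1.3, -0.9) → out
#3 (-4,4): internal coord -4 + (4)·β' = -6.472136; -6.472136 ∉ [-1.3, -0.9) → out
#4 (-3,-3): internal coord -3 + (-3)·β' = -1.145898; -1.145898 ∈ [-1.3, -0.9) → IN Λ
#5 (1,6): internal coord 1 + (6)·β' = -2.708204; -2.708204 ∉ [-1.3, -0.9) → out
#6 (-2,1): internal coord -2 + (1)·β' = -2.618034; -2.618034 ∉ [-1.3, -0.9) → out
#7 (6,-6): internal coord 6 + (-6)·β' = +9.708204; +9.708204 ∉ [-1.3, -0.9) → out
#8 (-5,-6): internal coord -5 + (-6)·β' = -1.291796; -1.291796 ∈ [-1.3, -0.9) → IN Λ
#9 (4,0): internal coord 4 + (0)·β' = +4.000000; +4.000000 ∉ [-1.3, -0.9) → out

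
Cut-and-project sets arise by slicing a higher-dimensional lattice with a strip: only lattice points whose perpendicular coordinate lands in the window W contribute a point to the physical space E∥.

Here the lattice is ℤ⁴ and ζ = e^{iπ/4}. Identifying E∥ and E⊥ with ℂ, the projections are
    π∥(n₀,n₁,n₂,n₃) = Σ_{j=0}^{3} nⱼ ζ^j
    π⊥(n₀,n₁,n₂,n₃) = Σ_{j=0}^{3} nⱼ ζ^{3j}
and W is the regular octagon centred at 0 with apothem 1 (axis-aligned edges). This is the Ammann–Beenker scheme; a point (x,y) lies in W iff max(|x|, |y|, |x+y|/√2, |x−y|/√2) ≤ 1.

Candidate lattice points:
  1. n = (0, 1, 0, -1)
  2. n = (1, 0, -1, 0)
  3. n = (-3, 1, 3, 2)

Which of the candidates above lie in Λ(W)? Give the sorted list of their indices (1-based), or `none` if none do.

none

π⊥(n) = n₀ + n₁ζ³ + n₂ζ⁶ + n₃ζ⁹ where ζ = e^{iπ/4}.
candidate 1: n = (0, 1, 0, -1) → π⊥ ≈ (-1.4142, +0.0000); max(|x|,|y|,|x±y|/√2) = 1.4142 > 1 ⇒ ∉ W
candidate 2: n = (1, 0, -1, 0) → π⊥ ≈ (+1.0000, +1.0000); max(|x|,|y|,|x±y|/√2) = 1.4142 > 1 ⇒ ∉ W
candidate 3: n = (-3, 1, 3, 2) → π⊥ ≈ (-2.2929, -0.8787); max(|x|,|y|,|x±y|/√2) = 2.2929 > 1 ⇒ ∉ W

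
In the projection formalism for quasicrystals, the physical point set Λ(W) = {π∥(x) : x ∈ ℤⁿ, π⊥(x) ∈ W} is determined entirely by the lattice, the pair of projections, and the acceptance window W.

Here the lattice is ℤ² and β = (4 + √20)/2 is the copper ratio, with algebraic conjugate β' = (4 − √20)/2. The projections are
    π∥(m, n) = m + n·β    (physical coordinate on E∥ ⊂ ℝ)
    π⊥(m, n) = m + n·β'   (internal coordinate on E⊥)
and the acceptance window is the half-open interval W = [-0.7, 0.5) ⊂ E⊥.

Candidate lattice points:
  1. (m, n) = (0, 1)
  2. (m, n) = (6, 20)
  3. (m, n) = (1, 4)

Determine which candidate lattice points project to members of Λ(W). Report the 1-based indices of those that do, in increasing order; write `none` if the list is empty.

β' = (4−√20)/2 ≈ -0.23607.
[1] lift (0,1): star map gives -0.23607; window check -0.7 ≤ -0.23607 < 0.5 is true → IN Λ
[2] lift (6,20): star map gives 1.27864; window check -0.7 ≤ 1.27864 < 0.5 is false → out
[3] lift (1,4): star map gives 0.05573; window check -0.7 ≤ 0.05573 < 0.5 is true → IN Λ

1, 3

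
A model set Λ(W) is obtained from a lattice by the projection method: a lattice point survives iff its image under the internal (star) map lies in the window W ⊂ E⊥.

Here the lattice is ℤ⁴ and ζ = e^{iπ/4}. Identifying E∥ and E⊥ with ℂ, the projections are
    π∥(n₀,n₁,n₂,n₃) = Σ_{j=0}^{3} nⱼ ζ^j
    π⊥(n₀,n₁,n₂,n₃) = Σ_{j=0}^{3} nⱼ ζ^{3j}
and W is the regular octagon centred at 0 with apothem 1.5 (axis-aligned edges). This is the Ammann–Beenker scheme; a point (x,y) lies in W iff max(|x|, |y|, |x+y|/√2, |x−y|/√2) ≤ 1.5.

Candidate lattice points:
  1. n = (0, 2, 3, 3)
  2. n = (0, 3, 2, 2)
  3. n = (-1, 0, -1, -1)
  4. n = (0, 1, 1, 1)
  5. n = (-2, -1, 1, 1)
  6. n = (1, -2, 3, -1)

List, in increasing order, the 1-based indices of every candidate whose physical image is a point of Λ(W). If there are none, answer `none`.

π⊥(n) = n₀ + n₁ζ³ + n₂ζ⁶ + n₃ζ⁹ where ζ = e^{iπ/4}.
#1 (0, 2, 3, 3): internal (0.707107, 0.535534); octagon support 0.878680 vs apothem 1.5 → ∈ W
#2 (0, 3, 2, 2): internal (-0.707107, 1.535534); octagon support 1.585786 vs apothem 1.5 → ∉ W
#3 (-1, 0, -1, -1): internal (-1.707107, 0.292893); octagon support 1.707107 vs apothem 1.5 → ∉ W
#4 (0, 1, 1, 1): internal (0.000000, 0.414214); octagon support 0.414214 vs apothem 1.5 → ∈ W
#5 (-2, -1, 1, 1): internal (-0.585786, -1.000000); octagon support 1.121320 vs apothem 1.5 → ∈ W
#6 (1, -2, 3, -1): internal (1.707107, -5.121320); octagon support 5.121320 vs apothem 1.5 → ∉ W

1, 4, 5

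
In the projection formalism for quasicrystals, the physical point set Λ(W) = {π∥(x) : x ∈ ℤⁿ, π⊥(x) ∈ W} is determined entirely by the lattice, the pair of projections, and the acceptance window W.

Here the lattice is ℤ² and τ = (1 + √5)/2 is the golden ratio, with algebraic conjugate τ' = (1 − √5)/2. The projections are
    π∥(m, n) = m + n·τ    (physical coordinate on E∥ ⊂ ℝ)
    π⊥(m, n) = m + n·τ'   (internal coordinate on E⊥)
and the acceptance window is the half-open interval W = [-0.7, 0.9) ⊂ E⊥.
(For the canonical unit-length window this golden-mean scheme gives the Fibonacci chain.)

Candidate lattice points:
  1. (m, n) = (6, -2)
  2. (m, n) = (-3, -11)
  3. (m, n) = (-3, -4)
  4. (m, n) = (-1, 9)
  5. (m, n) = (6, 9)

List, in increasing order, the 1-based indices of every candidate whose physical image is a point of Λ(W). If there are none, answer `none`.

3, 5

Numerically τ ≈ 1.618034 and τ' = −1/τ ≈ -0.618034.
[1] lift (6,-2): star map gives 7.236068; window check -0.7 ≤ 7.236068 < 0.9 is false → out
[2] lift (-3,-11): star map gives 3.798374; window check -0.7 ≤ 3.798374 < 0.9 is false → out
[3] lift (-3,-4): star map gives -0.527864; window check -0.7 ≤ -0.527864 < 0.9 is true → IN Λ
[4] lift (-1,9): star map gives -6.562306; window check -0.7 ≤ -6.562306 < 0.9 is false → out
[5] lift (6,9): star map gives 0.437694; window check -0.7 ≤ 0.437694 < 0.9 is true → IN Λ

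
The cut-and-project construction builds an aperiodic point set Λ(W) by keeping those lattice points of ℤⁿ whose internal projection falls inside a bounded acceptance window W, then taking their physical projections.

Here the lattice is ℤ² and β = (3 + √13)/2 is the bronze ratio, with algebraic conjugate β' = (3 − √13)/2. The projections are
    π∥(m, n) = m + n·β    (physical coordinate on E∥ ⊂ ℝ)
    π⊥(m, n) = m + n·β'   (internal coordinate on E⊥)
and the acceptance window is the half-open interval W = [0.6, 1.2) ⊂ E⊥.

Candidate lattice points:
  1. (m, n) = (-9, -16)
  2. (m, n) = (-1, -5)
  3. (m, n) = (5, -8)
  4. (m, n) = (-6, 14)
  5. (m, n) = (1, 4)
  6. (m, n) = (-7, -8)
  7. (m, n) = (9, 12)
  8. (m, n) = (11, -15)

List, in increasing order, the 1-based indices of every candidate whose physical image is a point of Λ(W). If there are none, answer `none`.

β' = (3−√13)/2 ≈ -0.302776.
[1] lift (-9,-16): star map gives -4.155590; window check 0.6 ≤ -4.155590 < 1.2 is false → out
[2] lift (-1,-5): star map gives 0.513878; window check 0.6 ≤ 0.513878 < 1.2 is false → out
[3] lift (5,-8): star map gives 7.422205; window check 0.6 ≤ 7.422205 < 1.2 is false → out
[4] lift (-6,14): star map gives -10.238859; window check 0.6 ≤ -10.238859 < 1.2 is false → out
[5] lift (1,4): star map gives -0.211103; window check 0.6 ≤ -0.211103 < 1.2 is false → out
[6] lift (-7,-8): star map gives -4.577795; window check 0.6 ≤ -4.577795 < 1.2 is false → out
[7] lift (9,12): star map gives 5.366692; window check 0.6 ≤ 5.366692 < 1.2 is false → out
[8] lift (11,-15): star map gives 15.541635; window check 0.6 ≤ 15.541635 < 1.2 is false → out

none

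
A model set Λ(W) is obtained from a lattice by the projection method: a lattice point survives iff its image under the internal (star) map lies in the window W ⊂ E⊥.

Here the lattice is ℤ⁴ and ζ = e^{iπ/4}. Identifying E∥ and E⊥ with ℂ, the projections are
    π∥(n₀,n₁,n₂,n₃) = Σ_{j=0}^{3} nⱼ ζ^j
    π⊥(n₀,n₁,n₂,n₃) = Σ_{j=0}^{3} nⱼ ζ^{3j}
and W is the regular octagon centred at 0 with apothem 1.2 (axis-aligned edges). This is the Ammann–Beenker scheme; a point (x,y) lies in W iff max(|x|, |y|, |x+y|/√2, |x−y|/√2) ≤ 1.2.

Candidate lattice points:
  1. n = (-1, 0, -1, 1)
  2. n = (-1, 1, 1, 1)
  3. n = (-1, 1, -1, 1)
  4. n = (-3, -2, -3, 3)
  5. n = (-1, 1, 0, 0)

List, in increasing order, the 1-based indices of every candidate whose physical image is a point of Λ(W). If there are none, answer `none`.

2

π⊥(n) = n₀ + n₁ζ³ + n₂ζ⁶ + n₃ζ⁹ where ζ = e^{iπ/4}.
candidate 1: n = (-1, 0, -1, 1) → π⊥ ≈ (-0.29289, +1.70711); max(|x|,|y|,|x±y|/√2) = 1.70711 > 1.2 ⇒ ∉ W
candidate 2: n = (-1, 1, 1, 1) → π⊥ ≈ (-1.00000, +0.41421); max(|x|,|y|,|x±y|/√2) = 1.00000 ≤ 1.2 ⇒ ∈ W
candidate 3: n = (-1, 1, -1, 1) → π⊥ ≈ (-1.00000, +2.41421); max(|x|,|y|,|x±y|/√2) = 2.41421 > 1.2 ⇒ ∉ W
candidate 4: n = (-3, -2, -3, 3) → π⊥ ≈ (+0.53553, +3.70711); max(|x|,|y|,|x±y|/√2) = 3.70711 > 1.2 ⇒ ∉ W
candidate 5: n = (-1, 1, 0, 0) → π⊥ ≈ (-1.70711, +0.70711); max(|x|,|y|,|x±y|/√2) = 1.70711 > 1.2 ⇒ ∉ W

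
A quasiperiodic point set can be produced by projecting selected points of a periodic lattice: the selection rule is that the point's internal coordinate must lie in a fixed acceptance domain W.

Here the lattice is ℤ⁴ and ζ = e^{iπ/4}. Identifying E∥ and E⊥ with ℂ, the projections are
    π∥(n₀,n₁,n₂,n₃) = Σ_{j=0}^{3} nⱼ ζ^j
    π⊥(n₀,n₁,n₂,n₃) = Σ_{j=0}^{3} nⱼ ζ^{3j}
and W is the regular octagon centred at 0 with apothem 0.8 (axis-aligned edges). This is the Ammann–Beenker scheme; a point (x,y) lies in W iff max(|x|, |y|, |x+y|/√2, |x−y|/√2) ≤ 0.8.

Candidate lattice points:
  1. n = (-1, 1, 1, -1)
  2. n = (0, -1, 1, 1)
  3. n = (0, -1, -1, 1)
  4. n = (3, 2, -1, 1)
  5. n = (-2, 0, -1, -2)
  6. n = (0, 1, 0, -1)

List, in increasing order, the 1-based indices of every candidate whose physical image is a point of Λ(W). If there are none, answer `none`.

none

Internal map: ζ^{3j} for j=0..3 gives (1,0), (−√2/2,√2/2), (0,−1), (√2/2,√2/2).
candidate 1: n = (-1, 1, 1, -1) → π⊥ ≈ (-2.414214, -1.000000); max(|x|,|y|,|x±y|/√2) = 2.414214 > 0.8 ⇒ ∉ W
candidate 2: n = (0, -1, 1, 1) → π⊥ ≈ (+1.414214, -1.000000); max(|x|,|y|,|x±y|/√2) = 1.707107 > 0.8 ⇒ ∉ W
candidate 3: n = (0, -1, -1, 1) → π⊥ ≈ (+1.414214, +1.000000); max(|x|,|y|,|x±y|/√2) = 1.707107 > 0.8 ⇒ ∉ W
candidate 4: n = (3, 2, -1, 1) → π⊥ ≈ (+2.292893, +3.121320); max(|x|,|y|,|x±y|/√2) = 3.828427 > 0.8 ⇒ ∉ W
candidate 5: n = (-2, 0, -1, -2) → π⊥ ≈ (-3.414214, -0.414214); max(|x|,|y|,|x±y|/√2) = 3.414214 > 0.8 ⇒ ∉ W
candidate 6: n = (0, 1, 0, -1) → π⊥ ≈ (-1.414214, +0.000000); max(|x|,|y|,|x±y|/√2) = 1.414214 > 0.8 ⇒ ∉ W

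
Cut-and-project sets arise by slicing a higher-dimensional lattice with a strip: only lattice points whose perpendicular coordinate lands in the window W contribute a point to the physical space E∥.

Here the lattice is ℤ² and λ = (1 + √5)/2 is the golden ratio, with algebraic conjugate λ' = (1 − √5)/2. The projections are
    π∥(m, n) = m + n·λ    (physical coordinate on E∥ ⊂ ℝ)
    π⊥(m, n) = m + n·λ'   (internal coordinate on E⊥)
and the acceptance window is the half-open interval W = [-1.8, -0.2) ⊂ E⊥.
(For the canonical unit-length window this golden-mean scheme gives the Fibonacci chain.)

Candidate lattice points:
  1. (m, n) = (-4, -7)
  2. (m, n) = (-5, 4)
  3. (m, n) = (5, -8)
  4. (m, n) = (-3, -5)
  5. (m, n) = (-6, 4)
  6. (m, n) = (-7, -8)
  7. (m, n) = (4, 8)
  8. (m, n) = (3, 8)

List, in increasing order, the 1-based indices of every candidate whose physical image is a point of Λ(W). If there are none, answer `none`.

7

Compute λ' = (1−√5)/2 = -0.61803, so π⊥(m,n) = m -0.61803·n.
#1 (-4,-7): internal coord -4 + (-7)·λ' = +0.32624; +0.32624 ∉ [-1.8, -0.2) → out
#2 (-5,4): internal coord -5 + (4)·λ' = -7.47214; -7.47214 ∉ [-1.8, -0.2) → out
#3 (5,-8): internal coord 5 + (-8)·λ' = +9.94427; +9.94427 ∉ [-1.8, -0.2) → out
#4 (-3,-5): internal coord -3 + (-5)·λ' = +0.09017; +0.09017 ∉ [-1.8, -0.2) → out
#5 (-6,4): internal coord -6 + (4)·λ' = -8.47214; -8.47214 ∉ [-1.8, -0.2) → out
#6 (-7,-8): internal coord -7 + (-8)·λ' = -2.05573; -2.05573 ∉ [-1.8, -0.2) → out
#7 (4,8): internal coord 4 + (8)·λ' = -0.94427; -0.94427 ∈ [-1.8, -0.2) → IN Λ
#8 (3,8): internal coord 3 + (8)·λ' = -1.94427; -1.94427 ∉ [-1.8, -0.2) → out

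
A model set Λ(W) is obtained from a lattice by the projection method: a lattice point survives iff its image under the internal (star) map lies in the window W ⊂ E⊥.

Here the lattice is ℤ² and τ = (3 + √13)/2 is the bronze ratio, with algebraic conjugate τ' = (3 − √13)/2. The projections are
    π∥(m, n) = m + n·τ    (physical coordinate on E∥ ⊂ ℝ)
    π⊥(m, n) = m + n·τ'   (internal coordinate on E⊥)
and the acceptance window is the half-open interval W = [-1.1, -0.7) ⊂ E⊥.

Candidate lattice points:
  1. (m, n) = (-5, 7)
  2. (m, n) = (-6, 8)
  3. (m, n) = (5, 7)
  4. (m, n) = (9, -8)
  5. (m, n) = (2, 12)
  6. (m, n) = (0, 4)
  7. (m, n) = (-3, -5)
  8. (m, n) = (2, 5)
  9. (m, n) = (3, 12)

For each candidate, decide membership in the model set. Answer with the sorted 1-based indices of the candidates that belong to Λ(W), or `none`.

τ' = (3−√13)/2 ≈ -0.3028.
candidate 1: (m,n)=(-5,7) → π∥ = -5+7·τ ≈ 18.1194, π⊥ = -5+7·τ' ≈ -7.1194 ∉ [-1.1, -0.7) ⇒ out
candidate 2: (m,n)=(-6,8) → π∥ = -6+8·τ ≈ 20.4222, π⊥ = -6+8·τ' ≈ -8.4222 ∉ [-1.1, -0.7) ⇒ out
candidate 3: (m,n)=(5,7) → π∥ = 5+7·τ ≈ 28.1194, π⊥ = 5+7·τ' ≈ 2.8806 ∉ [-1.1, -0.7) ⇒ out
candidate 4: (m,n)=(9,-8) → π∥ = 9-8·τ ≈ -17.4222, π⊥ = 9-8·τ' ≈ 11.4222 ∉ [-1.1, -0.7) ⇒ out
candidate 5: (m,n)=(2,12) → π∥ = 2+12·τ ≈ 41.6333, π⊥ = 2+12·τ' ≈ -1.6333 ∉ [-1.1, -0.7) ⇒ out
candidate 6: (m,n)=(0,4) → π∥ = 0+4·τ ≈ 13.2111, π⊥ = 0+4·τ' ≈ -1.2111 ∉ [-1.1, -0.7) ⇒ out
candidate 7: (m,n)=(-3,-5) → π∥ = -3-5·τ ≈ -19.5139, π⊥ = -3-5·τ' ≈ -1.4861 ∉ [-1.1, -0.7) ⇒ out
candidate 8: (m,n)=(2,5) → π∥ = 2+5·τ ≈ 18.5139, π⊥ = 2+5·τ' ≈ 0.4861 ∉ [-1.1, -0.7) ⇒ out
candidate 9: (m,n)=(3,12) → π∥ = 3+12·τ ≈ 42.6333, π⊥ = 3+12·τ' ≈ -0.6333 ∉ [-1.1, -0.7) ⇒ out

none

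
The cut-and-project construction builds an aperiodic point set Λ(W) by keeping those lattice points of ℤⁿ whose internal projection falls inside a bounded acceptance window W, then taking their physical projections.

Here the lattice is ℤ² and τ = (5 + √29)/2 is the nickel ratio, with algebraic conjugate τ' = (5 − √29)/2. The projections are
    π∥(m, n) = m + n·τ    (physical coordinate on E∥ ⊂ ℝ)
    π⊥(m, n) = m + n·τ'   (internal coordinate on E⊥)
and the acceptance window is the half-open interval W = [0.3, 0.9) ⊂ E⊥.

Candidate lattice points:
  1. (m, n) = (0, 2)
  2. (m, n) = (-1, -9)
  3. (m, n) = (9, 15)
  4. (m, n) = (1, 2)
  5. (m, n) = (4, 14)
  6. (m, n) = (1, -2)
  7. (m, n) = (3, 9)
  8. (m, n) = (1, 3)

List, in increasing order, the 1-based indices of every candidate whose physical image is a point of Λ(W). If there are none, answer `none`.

τ' = (5−√29)/2 ≈ -0.192582.
#1 (0,2): internal coord 0 + (2)·τ' = -0.385165; -0.385165 ∉ [0.3, 0.9) → out
#2 (-1,-9): internal coord -1 + (-9)·τ' = +0.733242; +0.733242 ∈ [0.3, 0.9) → IN Λ
#3 (9,15): internal coord 9 + (15)·τ' = +6.111264; +6.111264 ∉ [0.3, 0.9) → out
#4 (1,2): internal coord 1 + (2)·τ' = +0.614835; +0.614835 ∈ [0.3, 0.9) → IN Λ
#5 (4,14): internal coord 4 + (14)·τ' = +1.303846; +1.303846 ∉ [0.3, 0.9) → out
#6 (1,-2): internal coord 1 + (-2)·τ' = +1.385165; +1.385165 ∉ [0.3, 0.9) → out
#7 (3,9): internal coord 3 + (9)·τ' = +1.266758; +1.266758 ∉ [0.3, 0.9) → out
#8 (1,3): internal coord 1 + (3)·τ' = +0.422253; +0.422253 ∈ [0.3, 0.9) → IN Λ

2, 4, 8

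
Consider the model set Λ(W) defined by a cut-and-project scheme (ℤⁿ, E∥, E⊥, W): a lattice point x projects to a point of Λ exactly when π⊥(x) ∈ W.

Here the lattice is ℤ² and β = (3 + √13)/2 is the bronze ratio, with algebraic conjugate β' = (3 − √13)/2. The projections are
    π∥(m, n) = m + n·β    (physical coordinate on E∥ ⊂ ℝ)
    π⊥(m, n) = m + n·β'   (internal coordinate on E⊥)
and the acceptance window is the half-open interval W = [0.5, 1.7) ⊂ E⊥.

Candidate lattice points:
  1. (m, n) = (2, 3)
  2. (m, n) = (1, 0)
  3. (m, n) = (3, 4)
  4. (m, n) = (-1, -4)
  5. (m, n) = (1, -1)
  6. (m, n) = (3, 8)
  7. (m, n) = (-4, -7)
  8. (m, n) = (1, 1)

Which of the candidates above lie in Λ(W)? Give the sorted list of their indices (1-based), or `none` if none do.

1, 2, 5, 6, 8

β' = (3−√13)/2 ≈ -0.302776.
#1 (2,3): internal coord 2 + (3)·β' = +1.091673; +1.091673 ∈ [0.5, 1.7) → IN Λ
#2 (1,0): internal coord 1 + (0)·β' = +1.000000; +1.000000 ∈ [0.5, 1.7) → IN Λ
#3 (3,4): internal coord 3 + (4)·β' = +1.788897; +1.788897 ∉ [0.5, 1.7) → out
#4 (-1,-4): internal coord -1 + (-4)·β' = +0.211103; +0.211103 ∉ [0.5, 1.7) → out
#5 (1,-1): internal coord 1 + (-1)·β' = +1.302776; +1.302776 ∈ [0.5, 1.7) → IN Λ
#6 (3,8): internal coord 3 + (8)·β' = +0.577795; +0.577795 ∈ [0.5, 1.7) → IN Λ
#7 (-4,-7): internal coord -4 + (-7)·β' = -1.880571; -1.880571 ∉ [0.5, 1.7) → out
#8 (1,1): internal coord 1 + (1)·β' = +0.697224; +0.697224 ∈ [0.5, 1.7) → IN Λ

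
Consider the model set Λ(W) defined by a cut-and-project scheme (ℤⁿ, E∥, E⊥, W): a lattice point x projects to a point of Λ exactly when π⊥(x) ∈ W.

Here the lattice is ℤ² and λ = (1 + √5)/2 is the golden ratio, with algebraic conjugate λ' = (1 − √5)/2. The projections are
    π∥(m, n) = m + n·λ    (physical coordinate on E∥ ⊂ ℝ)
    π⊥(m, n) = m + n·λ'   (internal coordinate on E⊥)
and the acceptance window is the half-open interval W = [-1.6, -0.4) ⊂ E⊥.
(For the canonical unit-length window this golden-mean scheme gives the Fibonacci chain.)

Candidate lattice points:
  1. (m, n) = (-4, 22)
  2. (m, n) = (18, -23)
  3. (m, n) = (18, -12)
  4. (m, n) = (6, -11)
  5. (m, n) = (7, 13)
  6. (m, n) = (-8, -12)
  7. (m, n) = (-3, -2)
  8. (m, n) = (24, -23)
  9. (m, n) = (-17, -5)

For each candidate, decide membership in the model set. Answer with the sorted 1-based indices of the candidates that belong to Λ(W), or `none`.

5, 6

Compute λ' = (1−√5)/2 = -0.6180, so π⊥(m,n) = m -0.6180·n.
[1] lift (-4,22): star map gives -17.5967; window check -1.6 ≤ -17.5967 < -0.4 is false → out
[2] lift (18,-23): star map gives 32.2148; window check -1.6 ≤ 32.2148 < -0.4 is false → out
[3] lift (18,-12): star map gives 25.4164; window check -1.6 ≤ 25.4164 < -0.4 is false → out
[4] lift (6,-11): star map gives 12.7984; window check -1.6 ≤ 12.7984 < -0.4 is false → out
[5] lift (7,13): star map gives -1.0344; window check -1.6 ≤ -1.0344 < -0.4 is true → IN Λ
[6] lift (-8,-12): star map gives -0.5836; window check -1.6 ≤ -0.5836 < -0.4 is true → IN Λ
[7] lift (-3,-2): star map gives -1.7639; window check -1.6 ≤ -1.7639 < -0.4 is false → out
[8] lift (24,-23): star map gives 38.2148; window check -1.6 ≤ 38.2148 < -0.4 is false → out
[9] lift (-17,-5): star map gives -13.9098; window check -1.6 ≤ -13.9098 < -0.4 is false → out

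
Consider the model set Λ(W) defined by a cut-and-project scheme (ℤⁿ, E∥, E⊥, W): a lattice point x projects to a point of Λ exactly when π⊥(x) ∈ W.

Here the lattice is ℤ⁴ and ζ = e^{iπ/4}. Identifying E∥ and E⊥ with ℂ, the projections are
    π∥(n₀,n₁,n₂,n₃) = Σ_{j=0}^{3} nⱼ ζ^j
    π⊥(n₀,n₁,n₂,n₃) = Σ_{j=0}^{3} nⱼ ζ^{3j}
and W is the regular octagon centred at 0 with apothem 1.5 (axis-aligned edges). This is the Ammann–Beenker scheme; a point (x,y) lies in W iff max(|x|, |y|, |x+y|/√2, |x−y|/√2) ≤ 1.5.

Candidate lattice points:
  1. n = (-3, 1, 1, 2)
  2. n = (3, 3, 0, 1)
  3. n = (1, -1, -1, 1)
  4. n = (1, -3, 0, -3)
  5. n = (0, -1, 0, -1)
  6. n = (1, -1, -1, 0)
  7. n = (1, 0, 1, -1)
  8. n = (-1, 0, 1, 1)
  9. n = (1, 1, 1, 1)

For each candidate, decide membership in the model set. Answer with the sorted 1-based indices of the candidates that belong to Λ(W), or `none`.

5, 8, 9

π⊥(n) = n₀ + n₁ζ³ + n₂ζ⁶ + n₃ζ⁹ where ζ = e^{iπ/4}.
candidate 1: n = (-3, 1, 1, 2) → π⊥ ≈ (-2.29289, +1.12132); max(|x|,|y|,|x±y|/√2) = 2.41421 > 1.5 ⇒ ∉ W
candidate 2: n = (3, 3, 0, 1) → π⊥ ≈ (+1.58579, +2.82843); max(|x|,|y|,|x±y|/√2) = 3.12132 > 1.5 ⇒ ∉ W
candidate 3: n = (1, -1, -1, 1) → π⊥ ≈ (+2.41421, +1.00000); max(|x|,|y|,|x±y|/√2) = 2.41421 > 1.5 ⇒ ∉ W
candidate 4: n = (1, -3, 0, -3) → π⊥ ≈ (+1.00000, -4.24264); max(|x|,|y|,|x±y|/√2) = 4.24264 > 1.5 ⇒ ∉ W
candidate 5: n = (0, -1, 0, -1) → π⊥ ≈ (+0.00000, -1.41421); max(|x|,|y|,|x±y|/√2) = 1.41421 ≤ 1.5 ⇒ ∈ W
candidate 6: n = (1, -1, -1, 0) → π⊥ ≈ (+1.70711, +0.29289); max(|x|,|y|,|x±y|/√2) = 1.70711 > 1.5 ⇒ ∉ W
candidate 7: n = (1, 0, 1, -1) → π⊥ ≈ (+0.29289, -1.70711); max(|x|,|y|,|x±y|/√2) = 1.70711 > 1.5 ⇒ ∉ W
candidate 8: n = (-1, 0, 1, 1) → π⊥ ≈ (-0.29289, -0.29289); max(|x|,|y|,|x±y|/√2) = 0.41421 ≤ 1.5 ⇒ ∈ W
candidate 9: n = (1, 1, 1, 1) → π⊥ ≈ (+1.00000, +0.41421); max(|x|,|y|,|x±y|/√2) = 1.00000 ≤ 1.5 ⇒ ∈ W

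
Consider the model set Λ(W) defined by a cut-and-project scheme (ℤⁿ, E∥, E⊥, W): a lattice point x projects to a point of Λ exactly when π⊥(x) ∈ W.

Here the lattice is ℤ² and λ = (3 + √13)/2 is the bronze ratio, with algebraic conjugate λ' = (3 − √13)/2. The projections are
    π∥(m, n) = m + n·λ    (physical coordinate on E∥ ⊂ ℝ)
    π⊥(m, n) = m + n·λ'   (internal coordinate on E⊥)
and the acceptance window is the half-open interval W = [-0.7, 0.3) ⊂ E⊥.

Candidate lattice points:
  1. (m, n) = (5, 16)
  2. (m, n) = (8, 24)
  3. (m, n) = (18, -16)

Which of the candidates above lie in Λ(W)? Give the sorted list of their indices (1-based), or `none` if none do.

λ' = (3−√13)/2 ≈ -0.30278.
candidate 1: (m,n)=(5,16) → π∥ = 5+16·λ ≈ 57.84441, π⊥ = 5+16·λ' ≈ 0.15559 ∈ [-0.7, 0.3) ⇒ IN Λ
candidate 2: (m,n)=(8,24) → π∥ = 8+24·λ ≈ 87.26662, π⊥ = 8+24·λ' ≈ 0.73338 ∉ [-0.7, 0.3) ⇒ out
candidate 3: (m,n)=(18,-16) → π∥ = 18-16·λ ≈ -34.84441, π⊥ = 18-16·λ' ≈ 22.84441 ∉ [-0.7, 0.3) ⇒ out

1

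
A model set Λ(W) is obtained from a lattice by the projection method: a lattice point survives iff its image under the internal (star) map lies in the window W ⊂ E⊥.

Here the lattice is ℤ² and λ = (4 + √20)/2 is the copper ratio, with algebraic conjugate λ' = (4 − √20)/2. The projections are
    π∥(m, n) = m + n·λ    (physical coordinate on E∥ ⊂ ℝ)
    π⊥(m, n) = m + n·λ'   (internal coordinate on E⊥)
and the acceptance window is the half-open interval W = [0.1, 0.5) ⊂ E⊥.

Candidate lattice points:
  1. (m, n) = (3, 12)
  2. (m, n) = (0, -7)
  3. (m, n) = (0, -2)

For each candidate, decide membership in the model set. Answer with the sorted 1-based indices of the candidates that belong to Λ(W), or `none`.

λ' = (4−√20)/2 ≈ -0.2361.
[1] lift (3,12): star map gives 0.1672; window check 0.1 ≤ 0.1672 < 0.5 is true → IN Λ
[2] lift (0,-7): star map gives 1.6525; window check 0.1 ≤ 1.6525 < 0.5 is false → out
[3] lift (0,-2): star map gives 0.4721; window check 0.1 ≤ 0.4721 < 0.5 is true → IN Λ

1, 3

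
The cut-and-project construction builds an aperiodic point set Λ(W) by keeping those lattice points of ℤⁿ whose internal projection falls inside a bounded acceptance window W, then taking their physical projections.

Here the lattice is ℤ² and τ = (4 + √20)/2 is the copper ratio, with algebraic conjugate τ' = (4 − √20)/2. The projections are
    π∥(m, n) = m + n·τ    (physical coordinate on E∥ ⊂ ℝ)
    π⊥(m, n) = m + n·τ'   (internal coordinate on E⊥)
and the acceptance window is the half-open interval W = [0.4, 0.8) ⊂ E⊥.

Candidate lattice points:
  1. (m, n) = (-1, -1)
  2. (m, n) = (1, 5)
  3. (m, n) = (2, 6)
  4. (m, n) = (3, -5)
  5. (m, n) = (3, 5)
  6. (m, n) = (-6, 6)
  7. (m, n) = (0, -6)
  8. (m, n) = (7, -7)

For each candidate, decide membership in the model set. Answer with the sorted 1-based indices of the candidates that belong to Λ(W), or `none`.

τ' = (4−√20)/2 ≈ -0.23607.
candidate 1: (m,n)=(-1,-1) → π∥ = -1-1·τ ≈ -5.23607, π⊥ = -1-1·τ' ≈ -0.76393 ∉ [0.4, 0.8) ⇒ out
candidate 2: (m,n)=(1,5) → π∥ = 1+5·τ ≈ 22.18034, π⊥ = 1+5·τ' ≈ -0.18034 ∉ [0.4, 0.8) ⇒ out
candidate 3: (m,n)=(2,6) → π∥ = 2+6·τ ≈ 27.41641, π⊥ = 2+6·τ' ≈ 0.58359 ∈ [0.4, 0.8) ⇒ IN Λ
candidate 4: (m,n)=(3,-5) → π∥ = 3-5·τ ≈ -18.18034, π⊥ = 3-5·τ' ≈ 4.18034 ∉ [0.4, 0.8) ⇒ out
candidate 5: (m,n)=(3,5) → π∥ = 3+5·τ ≈ 24.18034, π⊥ = 3+5·τ' ≈ 1.81966 ∉ [0.4, 0.8) ⇒ out
candidate 6: (m,n)=(-6,6) → π∥ = -6+6·τ ≈ 19.41641, π⊥ = -6+6·τ' ≈ -7.41641 ∉ [0.4, 0.8) ⇒ out
candidate 7: (m,n)=(0,-6) → π∥ = 0-6·τ ≈ -25.41641, π⊥ = 0-6·τ' ≈ 1.41641 ∉ [0.4, 0.8) ⇒ out
candidate 8: (m,n)=(7,-7) → π∥ = 7-7·τ ≈ -22.65248, π⊥ = 7-7·τ' ≈ 8.65248 ∉ [0.4, 0.8) ⇒ out

3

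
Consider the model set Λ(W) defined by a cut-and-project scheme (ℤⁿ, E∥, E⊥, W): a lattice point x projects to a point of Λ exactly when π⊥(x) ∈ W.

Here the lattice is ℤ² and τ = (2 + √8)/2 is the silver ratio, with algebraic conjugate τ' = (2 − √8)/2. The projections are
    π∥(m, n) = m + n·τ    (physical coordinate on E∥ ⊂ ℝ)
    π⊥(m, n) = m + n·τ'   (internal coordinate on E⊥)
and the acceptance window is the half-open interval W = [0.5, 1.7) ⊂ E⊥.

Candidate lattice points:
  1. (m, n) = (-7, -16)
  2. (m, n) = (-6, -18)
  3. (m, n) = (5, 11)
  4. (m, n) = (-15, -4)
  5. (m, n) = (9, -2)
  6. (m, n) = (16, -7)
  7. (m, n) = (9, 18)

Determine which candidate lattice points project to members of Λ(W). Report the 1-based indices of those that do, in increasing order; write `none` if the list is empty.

Numerically τ ≈ 2.414214 and τ' = −1/τ ≈ -0.414214.
[1] lift (-7,-16): star map gives -0.372583; window check 0.5 ≤ -0.372583 < 1.7 is false → out
[2] lift (-6,-18): star map gives 1.455844; window check 0.5 ≤ 1.455844 < 1.7 is true → IN Λ
[3] lift (5,11): star map gives 0.443651; window check 0.5 ≤ 0.443651 < 1.7 is false → out
[4] lift (-15,-4): star map gives -13.343146; window check 0.5 ≤ -13.343146 < 1.7 is false → out
[5] lift (9,-2): star map gives 9.828427; window check 0.5 ≤ 9.828427 < 1.7 is false → out
[6] lift (16,-7): star map gives 18.899495; window check 0.5 ≤ 18.899495 < 1.7 is false → out
[7] lift (9,18): star map gives 1.544156; window check 0.5 ≤ 1.544156 < 1.7 is true → IN Λ

2, 7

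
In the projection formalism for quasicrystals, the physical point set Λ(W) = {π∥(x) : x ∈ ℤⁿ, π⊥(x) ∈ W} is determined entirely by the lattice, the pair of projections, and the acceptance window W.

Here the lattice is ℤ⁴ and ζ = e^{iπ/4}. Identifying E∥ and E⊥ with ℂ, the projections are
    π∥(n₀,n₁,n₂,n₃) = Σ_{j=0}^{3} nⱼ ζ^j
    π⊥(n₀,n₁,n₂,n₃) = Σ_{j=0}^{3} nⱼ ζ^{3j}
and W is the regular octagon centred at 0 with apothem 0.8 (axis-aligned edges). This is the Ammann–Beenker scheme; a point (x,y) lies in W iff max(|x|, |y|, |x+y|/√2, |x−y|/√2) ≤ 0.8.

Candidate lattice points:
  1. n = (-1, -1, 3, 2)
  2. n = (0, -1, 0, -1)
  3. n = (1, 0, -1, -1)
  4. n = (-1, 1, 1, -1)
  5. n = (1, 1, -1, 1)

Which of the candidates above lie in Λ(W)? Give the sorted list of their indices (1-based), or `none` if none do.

Internal map: ζ^{3j} for j=0..3 gives (1,0), (−√2/2,√2/2), (0,−1), (√2/2,√2/2).
#1 (-1, -1, 3, 2): internal (1.1213, -2.2929); octagon support 2.4142 vs apothem 0.8 → ∉ W
#2 (0, -1, 0, -1): internal (0.0000, -1.4142); octagon support 1.4142 vs apothem 0.8 → ∉ W
#3 (1, 0, -1, -1): internal (0.2929, 0.2929); octagon support 0.4142 vs apothem 0.8 → ∈ W
#4 (-1, 1, 1, -1): internal (-2.4142, -1.0000); octagon support 2.4142 vs apothem 0.8 → ∉ W
#5 (1, 1, -1, 1): internal (1.0000, 2.4142); octagon support 2.4142 vs apothem 0.8 → ∉ W

3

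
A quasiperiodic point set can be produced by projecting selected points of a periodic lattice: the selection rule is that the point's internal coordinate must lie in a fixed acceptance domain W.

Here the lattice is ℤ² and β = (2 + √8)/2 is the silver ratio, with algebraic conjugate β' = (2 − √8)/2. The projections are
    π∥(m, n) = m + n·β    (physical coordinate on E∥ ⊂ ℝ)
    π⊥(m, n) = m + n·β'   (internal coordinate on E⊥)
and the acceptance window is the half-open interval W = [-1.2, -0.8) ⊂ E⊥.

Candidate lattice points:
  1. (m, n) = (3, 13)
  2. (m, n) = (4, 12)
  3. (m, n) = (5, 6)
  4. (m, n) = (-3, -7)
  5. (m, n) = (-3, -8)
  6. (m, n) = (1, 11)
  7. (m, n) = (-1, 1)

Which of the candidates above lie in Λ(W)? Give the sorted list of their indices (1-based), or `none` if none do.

2

β' = (2−√8)/2 ≈ -0.4142.
#1 (3,13): internal coord 3 + (13)·β' = -2.3848; -2.3848 ∉ [-1.2, -0.8) → out
#2 (4,12): internal coord 4 + (12)·β' = -0.9706; -0.9706 ∈ [-1.2, -0.8) → IN Λ
#3 (5,6): internal coord 5 + (6)·β' = +2.5147; +2.5147 ∉ [-1.2, -0.8) → out
#4 (-3,-7): internal coord -3 + (-7)·β' = -0.1005; -0.1005 ∉ [-1.2, -0.8) → out
#5 (-3,-8): internal coord -3 + (-8)·β' = +0.3137; +0.3137 ∉ [-1.2, -0.8) → out
#6 (1,11): internal coord 1 + (11)·β' = -3.5563; -3.5563 ∉ [-1.2, -0.8) → out
#7 (-1,1): internal coord -1 + (1)·β' = -1.4142; -1.4142 ∉ [-1.2, -0.8) → out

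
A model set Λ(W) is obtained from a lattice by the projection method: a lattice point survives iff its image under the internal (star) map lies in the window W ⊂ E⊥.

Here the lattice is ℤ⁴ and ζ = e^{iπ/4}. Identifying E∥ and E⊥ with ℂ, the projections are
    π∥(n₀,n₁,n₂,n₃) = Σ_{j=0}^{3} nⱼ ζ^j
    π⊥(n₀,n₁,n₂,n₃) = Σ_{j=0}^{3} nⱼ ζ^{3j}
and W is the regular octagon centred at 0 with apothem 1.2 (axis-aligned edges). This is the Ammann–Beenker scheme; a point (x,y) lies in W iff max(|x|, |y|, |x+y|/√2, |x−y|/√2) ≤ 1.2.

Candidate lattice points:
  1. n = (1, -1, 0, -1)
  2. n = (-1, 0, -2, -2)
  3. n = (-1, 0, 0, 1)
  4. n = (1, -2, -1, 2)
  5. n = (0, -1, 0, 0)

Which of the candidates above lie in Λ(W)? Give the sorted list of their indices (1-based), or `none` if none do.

3, 5

Internal map: ζ^{3j} for j=0..3 gives (1,0), (−√2/2,√2/2), (0,−1), (√2/2,√2/2).
#1 (1, -1, 0, -1): internal (1.0000, -1.4142); octagon support 1.7071 vs apothem 1.2 → ∉ W
#2 (-1, 0, -2, -2): internal (-2.4142, 0.5858); octagon support 2.4142 vs apothem 1.2 → ∉ W
#3 (-1, 0, 0, 1): internal (-0.2929, 0.7071); octagon support 0.7071 vs apothem 1.2 → ∈ W
#4 (1, -2, -1, 2): internal (3.8284, 1.0000); octagon support 3.8284 vs apothem 1.2 → ∉ W
#5 (0, -1, 0, 0): internal (0.7071, -0.7071); octagon support 1.0000 vs apothem 1.2 → ∈ W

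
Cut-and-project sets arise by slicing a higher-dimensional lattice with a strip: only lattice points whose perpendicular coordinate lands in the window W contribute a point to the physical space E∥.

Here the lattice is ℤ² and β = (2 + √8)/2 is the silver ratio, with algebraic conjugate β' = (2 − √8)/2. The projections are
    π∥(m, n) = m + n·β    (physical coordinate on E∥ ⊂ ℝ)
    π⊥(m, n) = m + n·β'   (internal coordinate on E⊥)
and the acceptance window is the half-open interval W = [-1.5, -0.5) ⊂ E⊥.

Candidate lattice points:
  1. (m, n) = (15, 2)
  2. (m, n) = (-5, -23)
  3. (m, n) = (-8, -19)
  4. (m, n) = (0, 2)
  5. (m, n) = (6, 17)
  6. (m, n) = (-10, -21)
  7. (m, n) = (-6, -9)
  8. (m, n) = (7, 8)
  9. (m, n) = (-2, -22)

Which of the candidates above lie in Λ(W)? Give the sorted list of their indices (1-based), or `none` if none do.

Numerically β ≈ 2.4142 and β' = −1/β ≈ -0.4142.
[1] lift (15,2): star map gives 14.1716; window check -1.5 ≤ 14.1716 < -0.5 is false → out
[2] lift (-5,-23): star map gives 4.5269; window check -1.5 ≤ 4.5269 < -0.5 is false → out
[3] lift (-8,-19): star map gives -0.1299; window check -1.5 ≤ -0.1299 < -0.5 is false → out
[4] lift (0,2): star map gives -0.8284; window check -1.5 ≤ -0.8284 < -0.5 is true → IN Λ
[5] lift (6,17): star map gives -1.0416; window check -1.5 ≤ -1.0416 < -0.5 is true → IN Λ
[6] lift (-10,-21): star map gives -1.3015; window check -1.5 ≤ -1.3015 < -0.5 is true → IN Λ
[7] lift (-6,-9): star map gives -2.2721; window check -1.5 ≤ -2.2721 < -0.5 is false → out
[8] lift (7,8): star map gives 3.6863; window check -1.5 ≤ 3.6863 < -0.5 is false → out
[9] lift (-2,-22): star map gives 7.1127; window check -1.5 ≤ 7.1127 < -0.5 is false → out

4, 5, 6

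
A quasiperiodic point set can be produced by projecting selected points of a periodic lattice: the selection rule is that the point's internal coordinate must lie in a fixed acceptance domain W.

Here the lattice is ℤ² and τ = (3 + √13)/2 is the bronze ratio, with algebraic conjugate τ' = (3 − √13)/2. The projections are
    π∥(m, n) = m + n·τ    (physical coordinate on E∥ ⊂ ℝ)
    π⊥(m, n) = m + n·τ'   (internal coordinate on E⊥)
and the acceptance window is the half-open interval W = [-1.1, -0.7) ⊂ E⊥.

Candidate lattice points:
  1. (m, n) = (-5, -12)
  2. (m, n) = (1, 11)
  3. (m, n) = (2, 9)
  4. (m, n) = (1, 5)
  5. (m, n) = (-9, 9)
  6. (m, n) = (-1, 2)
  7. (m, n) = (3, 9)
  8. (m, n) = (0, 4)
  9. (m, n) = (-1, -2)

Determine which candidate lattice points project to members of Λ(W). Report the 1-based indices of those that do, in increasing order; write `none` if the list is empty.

τ' = (3−√13)/2 ≈ -0.302776.
[1] lift (-5,-12): star map gives -1.366692; window check -1.1 ≤ -1.366692 < -0.7 is false → out
[2] lift (1,11): star map gives -2.330532; window check -1.1 ≤ -2.330532 < -0.7 is false → out
[3] lift (2,9): star map gives -0.724981; window check -1.1 ≤ -0.724981 < -0.7 is true → IN Λ
[4] lift (1,5): star map gives -0.513878; window check -1.1 ≤ -0.513878 < -0.7 is false → out
[5] lift (-9,9): star map gives -11.724981; window check -1.1 ≤ -11.724981 < -0.7 is false → out
[6] lift (-1,2): star map gives -1.605551; window check -1.1 ≤ -1.605551 < -0.7 is false → out
[7] lift (3,9): star map gives 0.275019; window check -1.1 ≤ 0.275019 < -0.7 is false → out
[8] lift (0,4): star map gives -1.211103; window check -1.1 ≤ -1.211103 < -0.7 is false → out
[9] lift (-1,-2): star map gives -0.394449; window check -1.1 ≤ -0.394449 < -0.7 is false → out

3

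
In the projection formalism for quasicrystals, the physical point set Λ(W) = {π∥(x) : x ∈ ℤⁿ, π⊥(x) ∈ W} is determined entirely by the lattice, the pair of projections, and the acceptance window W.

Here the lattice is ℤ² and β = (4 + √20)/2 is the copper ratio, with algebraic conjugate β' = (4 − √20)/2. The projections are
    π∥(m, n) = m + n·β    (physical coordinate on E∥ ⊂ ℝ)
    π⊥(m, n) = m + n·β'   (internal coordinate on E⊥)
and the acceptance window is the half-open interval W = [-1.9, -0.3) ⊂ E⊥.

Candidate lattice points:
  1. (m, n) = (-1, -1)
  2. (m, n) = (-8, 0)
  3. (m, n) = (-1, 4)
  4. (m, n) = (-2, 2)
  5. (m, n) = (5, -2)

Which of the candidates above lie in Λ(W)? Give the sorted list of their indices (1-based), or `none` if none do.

1

Compute β' = (4−√20)/2 = -0.2361, so π⊥(m,n) = m -0.2361·n.
#1 (-1,-1): internal coord -1 + (-1)·β' = -0.7639; -0.7639 ∈ [-1.9, -0.3) → IN Λ
#2 (-8,0): internal coord -8 + (0)·β' = -8.0000; -8.0000 ∉ [-1.9, -0.3) → out
#3 (-1,4): internal coord -1 + (4)·β' = -1.9443; -1.9443 ∉ [-1.9, -0.3) → out
#4 (-2,2): internal coord -2 + (2)·β' = -2.4721; -2.4721 ∉ [-1.9, -0.3) → out
#5 (5,-2): internal coord 5 + (-2)·β' = +5.4721; +5.4721 ∉ [-1.9, -0.3) → out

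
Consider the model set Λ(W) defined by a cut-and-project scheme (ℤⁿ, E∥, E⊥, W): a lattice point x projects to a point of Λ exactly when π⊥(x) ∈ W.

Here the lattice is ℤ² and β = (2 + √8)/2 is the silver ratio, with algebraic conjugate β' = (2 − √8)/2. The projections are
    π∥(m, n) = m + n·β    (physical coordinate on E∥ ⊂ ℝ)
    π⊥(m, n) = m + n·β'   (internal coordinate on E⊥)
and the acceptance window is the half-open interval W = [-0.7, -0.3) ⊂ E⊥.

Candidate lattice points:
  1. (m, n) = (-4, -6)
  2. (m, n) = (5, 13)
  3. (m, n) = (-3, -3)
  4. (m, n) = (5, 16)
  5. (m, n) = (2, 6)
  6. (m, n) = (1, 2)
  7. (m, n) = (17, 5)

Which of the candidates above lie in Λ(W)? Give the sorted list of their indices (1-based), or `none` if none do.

Compute β' = (2−√8)/2 = -0.414214, so π⊥(m,n) = m -0.414214·n.
candidate 1: (m,n)=(-4,-6) → π∥ = -4-6·β ≈ -18.485281, π⊥ = -4-6·β' ≈ -1.514719 ∉ [-0.7, -0.3) ⇒ out
candidate 2: (m,n)=(5,13) → π∥ = 5+13·β ≈ 36.384776, π⊥ = 5+13·β' ≈ -0.384776 ∈ [-0.7, -0.3) ⇒ IN Λ
candidate 3: (m,n)=(-3,-3) → π∥ = -3-3·β ≈ -10.242641, π⊥ = -3-3·β' ≈ -1.757359 ∉ [-0.7, -0.3) ⇒ out
candidate 4: (m,n)=(5,16) → π∥ = 5+16·β ≈ 43.627417, π⊥ = 5+16·β' ≈ -1.627417 ∉ [-0.7, -0.3) ⇒ out
candidate 5: (m,n)=(2,6) → π∥ = 2+6·β ≈ 16.485281, π⊥ = 2+6·β' ≈ -0.485281 ∈ [-0.7, -0.3) ⇒ IN Λ
candidate 6: (m,n)=(1,2) → π∥ = 1+2·β ≈ 5.828427, π⊥ = 1+2·β' ≈ 0.171573 ∉ [-0.7, -0.3) ⇒ out
candidate 7: (m,n)=(17,5) → π∥ = 17+5·β ≈ 29.071068, π⊥ = 17+5·β' ≈ 14.928932 ∉ [-0.7, -0.3) ⇒ out

2, 5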